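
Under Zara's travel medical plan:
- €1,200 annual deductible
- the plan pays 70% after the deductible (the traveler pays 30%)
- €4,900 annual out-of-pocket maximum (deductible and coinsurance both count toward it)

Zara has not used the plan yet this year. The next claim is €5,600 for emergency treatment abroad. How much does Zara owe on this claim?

€2,520

Nothing has been paid toward the €1,200 deductible, so the first €1,200 of this charge is applied there.
The remaining €4,400 (= €5,600 − €1,200) moves to coinsurance.
Coinsurance: €4,400 × 30% = €1,320.
That puts the traveler's cost at €1,200 + €1,320 = €2,520 before any cap.
Year-to-date out-of-pocket becomes €0 + €2,520 = €2,520, still under the €4,900 maximum, so no cap applies.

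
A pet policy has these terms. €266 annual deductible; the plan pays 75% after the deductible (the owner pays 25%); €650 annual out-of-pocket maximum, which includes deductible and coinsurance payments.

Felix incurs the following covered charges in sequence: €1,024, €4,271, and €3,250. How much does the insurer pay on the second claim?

#1 (€1,024): deductible takes €266, €758 remains; 25% of €758 = €189.50. Owner pays €455.50; OOP now €455.50. Insurer: €1,024 − €455.50 = €568.50.
#2 (€4,271): deductible met; 25% of €4,271 = €1,067.75. That would push OOP to €1,523.25, over the €650 cap, so owner pays €650 − €455.50 = €194.50. Plan pays €4,271 − €194.50 = €4,076.50.

€4,076.50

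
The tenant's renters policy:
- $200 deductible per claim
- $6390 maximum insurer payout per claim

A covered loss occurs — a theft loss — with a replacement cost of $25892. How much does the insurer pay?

Less the $200 deductible: $25892 − $200 = $25692.
Since $25692 > $6390, the payout is capped at $6390.

$6390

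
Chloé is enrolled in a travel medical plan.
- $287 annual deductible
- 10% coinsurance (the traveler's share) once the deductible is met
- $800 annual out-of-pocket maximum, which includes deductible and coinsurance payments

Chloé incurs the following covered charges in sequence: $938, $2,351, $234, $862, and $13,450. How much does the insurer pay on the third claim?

#1 ($938): deductible takes $287, $651 remains; 10% of $651 = $65.10. Cost to traveler: $352.10. OOP to date $352.10. Insurer: $938 − $352.10 = $585.90.
#2 ($2,351): deductible met; 10% of $2,351 = $235.10. Traveler pays $235.10; OOP now $587.20. Plan pays $2,351 − $235.10 = $2,115.90.
#3 ($234): 10% coinsurance on $234 = $23.40. Traveler owes $23.40 (running OOP $610.60). Plan pays $234 − $23.40 = $210.60.

$210.60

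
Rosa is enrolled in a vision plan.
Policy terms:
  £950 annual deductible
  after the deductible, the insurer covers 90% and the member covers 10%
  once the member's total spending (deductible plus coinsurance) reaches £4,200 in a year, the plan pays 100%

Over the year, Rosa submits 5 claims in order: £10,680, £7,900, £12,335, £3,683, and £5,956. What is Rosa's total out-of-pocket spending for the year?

£4,200

Claim 1 (£10,680): deductible takes £950, £9,730 remains; coinsurance £9,730 × 10% = £973. Member pays £1,923; OOP now £1,923.
Claim 2 (£7,900): deductible met; 10% of £7,900 = £790. Member pays £790; OOP now £2,713.
Claim 3 (£12,335): deductible already satisfied, so member's share is 10% × £12,335 = £1,233.50. Member owes £1,233.50 (running OOP £3,946.50).
Claim 4 (£3,683): deductible met; 10% of £3,683 = £368.30. OOP would hit £4,314.80 > £4,200, so the cap limits the member to £4,200 − £3,946.50 = £253.50.
Claim 5 (£5,956): deductible already satisfied, so member's share is 10% × £5,956 = £595.60. OOP would hit £4,795.60 > £4,200, so the cap limits the member to £4,200 − £4,200 = £0.
Summing the member's payments: £1,923 + £790 + £1,233.50 + £253.50 + £0 = £4,200.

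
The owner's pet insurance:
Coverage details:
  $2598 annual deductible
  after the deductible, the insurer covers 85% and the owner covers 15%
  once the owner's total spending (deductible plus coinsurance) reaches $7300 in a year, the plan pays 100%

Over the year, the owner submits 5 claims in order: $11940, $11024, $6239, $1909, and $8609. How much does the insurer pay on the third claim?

#1 ($11940): $2598 to deductible, leaving $9342; 15% of $9342 = $1401.30. Owner pays $3999.30; OOP now $3999.30. Insurer: $11940 − $3999.30 = $7940.70.
#2 ($11024): 15% coinsurance on $11024 = $1653.60. Owner owes $1653.60 (running OOP $5652.90). Plan pays $11024 − $1653.60 = $9370.40.
#3 ($6239): deductible already satisfied, so owner's share is 15% × $6239 = $935.85. Owner owes $935.85 (running OOP $6588.75). Plan pays $6239 − $935.85 = $5303.15.

$5303.15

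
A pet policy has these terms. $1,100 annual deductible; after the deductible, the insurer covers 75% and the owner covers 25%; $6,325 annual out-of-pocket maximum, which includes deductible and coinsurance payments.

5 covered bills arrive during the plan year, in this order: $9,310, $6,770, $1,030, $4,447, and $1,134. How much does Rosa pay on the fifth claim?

$110.75

Claim 1 ($9,310): $1,100 finishes the deductible; $8,210 goes to coinsurance; 25% of $8,210 = $2,052.50. Owner owes $3,152.50 (running OOP $3,152.50).
Claim 2 ($6,770): deductible already satisfied, so owner's share is 25% × $6,770 = $1,692.50. Owner owes $1,692.50 (running OOP $4,845).
Claim 3 ($1,030): deductible met; 25% of $1,030 = $257.50. Cost to owner: $257.50. OOP to date $5,102.50.
Claim 4 ($4,447): deductible already satisfied, so owner's share is 25% × $4,447 = $1,111.75. Cost to owner: $1,111.75. OOP to date $6,214.25.
Claim 5 ($1,134): 25% coinsurance on $1,134 = $283.50. Adding that to $6,214.25 gives $6,497.75, past the $6,325 cap; owner pays only $6,325 − $6,214.25 = $110.75.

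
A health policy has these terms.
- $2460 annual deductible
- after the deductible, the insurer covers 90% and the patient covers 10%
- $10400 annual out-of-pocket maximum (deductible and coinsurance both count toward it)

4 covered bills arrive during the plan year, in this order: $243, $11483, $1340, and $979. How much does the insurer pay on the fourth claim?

Claim 1 ($243): entire amount goes to the deductible. Cost to patient: $243. OOP to date $243. Plan pays $243 − $243 = $0.
Claim 2 ($11483): $2217 to deductible, leaving $9266; 10% of $9266 = $926.60. Patient pays $3143.60; OOP now $3386.60. Plan pays $11483 − $3143.60 = $8339.40.
Claim 3 ($1340): deductible already satisfied, so patient's share is 10% × $1340 = $134. Patient owes $134 (running OOP $3520.60). Plan pays $1340 − $134 = $1206.
Claim 4 ($979): deductible met; 10% of $979 = $97.90. Patient pays $97.90; OOP now $3618.50. Plan pays $979 − $97.90 = $881.10.

$881.10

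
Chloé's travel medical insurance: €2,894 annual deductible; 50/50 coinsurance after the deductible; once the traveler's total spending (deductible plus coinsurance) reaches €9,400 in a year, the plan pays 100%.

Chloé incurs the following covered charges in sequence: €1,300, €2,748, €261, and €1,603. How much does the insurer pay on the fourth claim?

€801.50

Bill 1, €1,300: fully absorbed by the deductible. Cost to traveler: €1,300. OOP to date €1,300. Plan pays €1,300 − €1,300 = €0.
Bill 2, €2,748: €1,594 to deductible, leaving €1,154; 50% of €1,154 = €577. Traveler pays €2,171; OOP now €3,471. Plan pays €2,748 − €2,171 = €577.
Bill 3, €261: 50% coinsurance on €261 = €130.50. Cost to traveler: €130.50. OOP to date €3,601.50. Insurer: €261 − €130.50 = €130.50.
Bill 4, €1,603: deductible met; 50% of €1,603 = €801.50. Cost to traveler: €801.50. OOP to date €4,403. Plan pays €1,603 − €801.50 = €801.50.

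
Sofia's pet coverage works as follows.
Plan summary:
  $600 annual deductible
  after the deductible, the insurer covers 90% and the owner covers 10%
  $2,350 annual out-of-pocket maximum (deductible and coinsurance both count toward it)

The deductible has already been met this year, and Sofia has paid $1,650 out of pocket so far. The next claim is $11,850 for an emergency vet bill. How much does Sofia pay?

$700

With the deductible met, the entire $11,850 is subject to coinsurance.
10% of $11,850 = $1,185 falls to the owner.
Year-to-date out-of-pocket would reach $1,650 + $1,185 = $2,835, above the $2,350 maximum, so the owner pays only $2,350 − $1,650 = $700.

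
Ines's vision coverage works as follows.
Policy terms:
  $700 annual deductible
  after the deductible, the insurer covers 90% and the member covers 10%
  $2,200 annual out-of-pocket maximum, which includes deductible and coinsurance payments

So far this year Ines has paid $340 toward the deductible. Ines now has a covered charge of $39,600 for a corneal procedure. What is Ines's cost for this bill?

$1,860

Remaining deductible: $700 − $340 = $360.
The remaining $39,240 (= $39,600 − $360) moves to coinsurance.
Coinsurance: $39,240 × 10% = $3,924.
Member responsibility before any cap: $360 + $3,924 = $4,284.
That would bring total out-of-pocket to $4,624, past the $2,200 cap. The member is capped at $2,200 − $340 = $1,860 on this claim.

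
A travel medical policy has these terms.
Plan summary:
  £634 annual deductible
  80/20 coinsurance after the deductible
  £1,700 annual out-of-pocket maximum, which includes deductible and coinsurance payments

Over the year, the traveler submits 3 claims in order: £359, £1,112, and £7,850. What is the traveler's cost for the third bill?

£898.60

Claim 1 — £359: entire amount goes to the deductible. Cost to traveler: £359. OOP to date £359.
Claim 2 — £1,112: £275 to deductible, leaving £837; traveler's 20% is £167.40. Traveler pays £442.40; OOP now £801.40.
Claim 3 — £7,850: deductible already satisfied, so traveler's share is 20% × £7,850 = £1,570. OOP would hit £2,371.40 > £1,700, so the cap limits the traveler to £1,700 − £801.40 = £898.60.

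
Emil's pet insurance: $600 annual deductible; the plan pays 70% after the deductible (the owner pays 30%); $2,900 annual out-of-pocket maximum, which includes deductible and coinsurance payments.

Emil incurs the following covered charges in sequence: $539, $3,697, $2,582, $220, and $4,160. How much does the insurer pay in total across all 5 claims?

Claim 1 ($539): fully absorbed by the deductible. Owner owes $539 (running OOP $539). Plan pays $539 − $539 = $0.
Claim 2 ($3,697): deductible takes $61, $3,636 remains; coinsurance $3,636 × 30% = $1,090.80. Owner pays $1,151.80; OOP now $1,690.80. Plan pays $3,697 − $1,151.80 = $2,545.20.
Claim 3 ($2,582): deductible already satisfied, so owner's share is 30% × $2,582 = $774.60. Owner pays $774.60; OOP now $2,465.40. Plan pays $2,582 − $774.60 = $1,807.40.
Claim 4 ($220): 30% coinsurance on $220 = $66. Owner pays $66; OOP now $2,531.40. Insurer: $220 − $66 = $154.
Claim 5 ($4,160): deductible met; 30% of $4,160 = $1,248. OOP would hit $3,779.40 > $2,900, so the cap limits the owner to $2,900 − $2,531.40 = $368.60. Insurer: $4,160 − $368.60 = $3,791.40.
Insurer total = bills − owner's total = $11,198 − $2,900 = $8,298.

$8,298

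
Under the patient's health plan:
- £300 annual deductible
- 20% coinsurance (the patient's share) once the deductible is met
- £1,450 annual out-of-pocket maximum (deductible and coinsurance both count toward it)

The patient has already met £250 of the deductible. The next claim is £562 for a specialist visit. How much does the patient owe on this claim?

Remaining deductible: £300 − £250 = £50.
The remaining £512 (= £562 − £50) moves to coinsurance.
20% of £512 = £102.40 falls to the patient.
Patient responsibility before any cap: £50 + £102.40 = £152.40.
Total out-of-pocket so far would be £250 + £152.40 = £402.40, below the £1,450 cap — no reduction.

£152.40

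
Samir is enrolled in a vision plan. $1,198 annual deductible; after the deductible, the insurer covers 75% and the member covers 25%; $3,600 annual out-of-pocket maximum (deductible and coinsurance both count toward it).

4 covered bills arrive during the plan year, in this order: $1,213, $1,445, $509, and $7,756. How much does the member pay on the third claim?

Claim 1 — $1,213: $1,198 to deductible, leaving $15; 25% of $15 = $3.75. Member owes $1,201.75 (running OOP $1,201.75).
Claim 2 — $1,445: deductible met; 25% of $1,445 = $361.25. Member owes $361.25 (running OOP $1,563).
Claim 3 — $509: 25% coinsurance on $509 = $127.25. Cost to member: $127.25. OOP to date $1,690.25.

$127.25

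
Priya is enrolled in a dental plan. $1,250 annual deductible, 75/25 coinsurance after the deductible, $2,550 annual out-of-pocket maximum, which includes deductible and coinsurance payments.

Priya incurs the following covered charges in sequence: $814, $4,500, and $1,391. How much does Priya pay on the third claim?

$284

Claim 1 — $814: fully absorbed by the deductible. Patient pays $814; OOP now $814.
Claim 2 — $4,500: deductible takes $436, $4,064 remains; 25% of $4,064 = $1,016. Cost to patient: $1,452. OOP to date $2,266.
Claim 3 — $1,391: deductible already satisfied, so patient's share is 25% × $1,391 = $347.75. Adding that to $2,266 gives $2,613.75, past the $2,550 cap; patient pays only $2,550 − $2,266 = $284.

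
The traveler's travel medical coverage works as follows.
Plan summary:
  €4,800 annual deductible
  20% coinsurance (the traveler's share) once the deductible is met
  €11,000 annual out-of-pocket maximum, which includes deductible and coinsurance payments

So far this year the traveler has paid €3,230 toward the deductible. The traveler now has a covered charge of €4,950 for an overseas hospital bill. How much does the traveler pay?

Deductible still to meet: €4,800 − €3,230 = €1,570.
The remaining €3,380 (= €4,950 − €1,570) moves to coinsurance.
Coinsurance: €3,380 × 20% = €676.
Traveler responsibility before any cap: €1,570 + €676 = €2,246.
Year-to-date out-of-pocket becomes €3,230 + €2,246 = €5,476, still under the €11,000 maximum, so no cap applies.

€2,246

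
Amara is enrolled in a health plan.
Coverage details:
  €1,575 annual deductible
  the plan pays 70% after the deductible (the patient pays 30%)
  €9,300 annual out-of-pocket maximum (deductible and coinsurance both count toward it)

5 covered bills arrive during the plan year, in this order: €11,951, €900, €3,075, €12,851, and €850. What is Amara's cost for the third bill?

€922.50

Claim 1 — €11,951: €1,575 to deductible, leaving €10,376; coinsurance €10,376 × 30% = €3,112.80. Cost to patient: €4,687.80. OOP to date €4,687.80.
Claim 2 — €900: 30% coinsurance on €900 = €270. Cost to patient: €270. OOP to date €4,957.80.
Claim 3 — €3,075: deductible met; 30% of €3,075 = €922.50. Patient owes €922.50 (running OOP €5,880.30).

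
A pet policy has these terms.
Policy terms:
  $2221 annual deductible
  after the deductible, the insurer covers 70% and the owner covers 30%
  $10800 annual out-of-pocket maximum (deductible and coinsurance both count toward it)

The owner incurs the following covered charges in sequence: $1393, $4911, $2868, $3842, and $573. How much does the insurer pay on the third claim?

Claim 1 ($1393): fully absorbed by the deductible. Owner pays $1393; OOP now $1393. Insurer: $1393 − $1393 = $0.
Claim 2 ($4911): deductible takes $828, $4083 remains; coinsurance $4083 × 30% = $1224.90. Owner pays $2052.90; OOP now $3445.90. Plan pays $4911 − $2052.90 = $2858.10.
Claim 3 ($2868): 30% coinsurance on $2868 = $860.40. Cost to owner: $860.40. OOP to date $4306.30. Plan pays $2868 − $860.40 = $2007.60.

$2007.60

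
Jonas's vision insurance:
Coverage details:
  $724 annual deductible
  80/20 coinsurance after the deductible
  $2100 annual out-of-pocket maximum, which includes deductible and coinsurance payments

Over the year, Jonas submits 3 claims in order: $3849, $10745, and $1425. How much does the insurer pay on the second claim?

$9994

Bill 1, $3849: deductible takes $724, $3125 remains; coinsurance $3125 × 20% = $625. Member pays $1349; OOP now $1349. Insurer: $3849 − $1349 = $2500.
Bill 2, $10745: 20% coinsurance on $10745 = $2149. That would push OOP to $3498, over the $2100 cap, so member pays $2100 − $1349 = $751. Plan pays $10745 − $751 = $9994.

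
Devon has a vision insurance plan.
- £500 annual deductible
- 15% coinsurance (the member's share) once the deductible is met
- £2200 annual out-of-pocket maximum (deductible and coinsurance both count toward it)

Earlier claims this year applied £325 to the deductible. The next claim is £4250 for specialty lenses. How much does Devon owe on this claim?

£786.25

£325 of the £500 deductible is already met, leaving £175.
After the £175 deductible portion, £4250 − £175 = £4075 is subject to coinsurance.
15% of £4075 = £611.25 falls to the member.
Member responsibility before any cap: £175 + £611.25 = £786.25.
Year-to-date out-of-pocket becomes £325 + £786.25 = £1111.25, still under the £2200 maximum, so no cap applies.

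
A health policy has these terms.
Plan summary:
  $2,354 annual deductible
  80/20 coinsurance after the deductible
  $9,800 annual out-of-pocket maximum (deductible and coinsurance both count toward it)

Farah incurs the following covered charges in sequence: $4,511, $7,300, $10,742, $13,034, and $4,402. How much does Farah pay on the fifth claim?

#1 ($4,511): $2,354 finishes the deductible; $2,157 goes to coinsurance; 20% of $2,157 = $431.40. Patient owes $2,785.40 (running OOP $2,785.40).
#2 ($7,300): deductible already satisfied, so patient's share is 20% × $7,300 = $1,460. Cost to patient: $1,460. OOP to date $4,245.40.
#3 ($10,742): 20% coinsurance on $10,742 = $2,148.40. Patient owes $2,148.40 (running OOP $6,393.80).
#4 ($13,034): deductible already satisfied, so patient's share is 20% × $13,034 = $2,606.80. Patient owes $2,606.80 (running OOP $9,000.60).
#5 ($4,402): deductible already satisfied, so patient's share is 20% × $4,402 = $880.40. OOP would hit $9,881 > $9,800, so the cap limits the patient to $9,800 − $9,000.60 = $799.40.

$799.40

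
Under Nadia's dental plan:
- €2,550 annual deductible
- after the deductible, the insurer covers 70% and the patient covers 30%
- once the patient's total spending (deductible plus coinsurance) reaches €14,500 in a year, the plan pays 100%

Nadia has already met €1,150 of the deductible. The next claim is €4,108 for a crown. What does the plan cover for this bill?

Remaining deductible: €2,550 − €1,150 = €1,400.
After the €1,400 deductible portion, €4,108 − €1,400 = €2,708 is subject to coinsurance.
Patient's 30% share of €2,708 is €812.40.
That puts the patient's cost at €1,400 + €812.40 = €2,212.40 before any cap.
Cumulative spending €1,150 + €2,212.40 = €3,362.40 stays under the €14,500 maximum.
The plan picks up €4,108 − €2,212.40 = €1,895.60.

€1,895.60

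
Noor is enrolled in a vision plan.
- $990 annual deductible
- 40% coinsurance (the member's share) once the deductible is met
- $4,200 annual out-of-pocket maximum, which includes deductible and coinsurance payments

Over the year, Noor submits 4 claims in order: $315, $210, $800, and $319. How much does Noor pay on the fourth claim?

$127.60

Bill 1, $315: all of it applies to the deductible. Member owes $315 (running OOP $315).
Bill 2, $210: all of it applies to the deductible. Cost to member: $210. OOP to date $525.
Bill 3, $800: $465 to deductible, leaving $335; coinsurance $335 × 40% = $134. Member owes $599 (running OOP $1,124).
Bill 4, $319: deductible already satisfied, so member's share is 40% × $319 = $127.60. Member pays $127.60; OOP now $1,251.60.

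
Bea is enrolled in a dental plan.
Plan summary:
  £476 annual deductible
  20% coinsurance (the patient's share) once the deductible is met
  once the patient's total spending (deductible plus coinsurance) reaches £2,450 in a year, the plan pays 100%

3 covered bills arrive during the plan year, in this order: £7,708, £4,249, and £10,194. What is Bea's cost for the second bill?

£527.60

Claim 1 — £7,708: deductible takes £476, £7,232 remains; coinsurance £7,232 × 20% = £1,446.40. Patient owes £1,922.40 (running OOP £1,922.40).
Claim 2 — £4,249: deductible already satisfied, so patient's share is 20% × £4,249 = £849.80. Adding that to £1,922.40 gives £2,772.20, past the £2,450 cap; patient pays only £2,450 − £1,922.40 = £527.60.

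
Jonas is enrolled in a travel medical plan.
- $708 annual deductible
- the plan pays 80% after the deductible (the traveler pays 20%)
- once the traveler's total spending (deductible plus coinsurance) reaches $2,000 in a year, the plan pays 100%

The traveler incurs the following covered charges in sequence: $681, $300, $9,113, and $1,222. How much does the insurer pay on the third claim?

$7,875.60

Bill 1, $681: fully absorbed by the deductible. Traveler pays $681; OOP now $681. Plan pays $681 − $681 = $0.
Bill 2, $300: $27 finishes the deductible; $273 goes to coinsurance; traveler's 20% is $54.60. Cost to traveler: $81.60. OOP to date $762.60. Insurer: $300 − $81.60 = $218.40.
Bill 3, $9,113: deductible already satisfied, so traveler's share is 20% × $9,113 = $1,822.60. Adding that to $762.60 gives $2,585.20, past the $2,000 cap; traveler pays only $2,000 − $762.60 = $1,237.40. Plan pays $9,113 − $1,237.40 = $7,875.60.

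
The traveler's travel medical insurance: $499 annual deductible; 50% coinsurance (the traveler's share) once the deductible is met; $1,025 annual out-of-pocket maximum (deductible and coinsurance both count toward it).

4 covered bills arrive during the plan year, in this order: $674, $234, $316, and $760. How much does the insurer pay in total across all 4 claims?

$959

#1 ($674): $499 finishes the deductible; $175 goes to coinsurance; 50% of $175 = $87.50. Cost to traveler: $586.50. OOP to date $586.50. Insurer: $674 − $586.50 = $87.50.
#2 ($234): deductible already satisfied, so traveler's share is 50% × $234 = $117. Cost to traveler: $117. OOP to date $703.50. Insurer: $234 − $117 = $117.
#3 ($316): deductible already satisfied, so traveler's share is 50% × $316 = $158. Traveler owes $158 (running OOP $861.50). Insurer: $316 − $158 = $158.
#4 ($760): deductible met; 50% of $760 = $380. Adding that to $861.50 gives $1,241.50, past the $1,025 cap; traveler pays only $1,025 − $861.50 = $163.50. Insurer: $760 − $163.50 = $596.50.
Insurer total = bills − traveler's total = $1,984 − $1,025 = $959.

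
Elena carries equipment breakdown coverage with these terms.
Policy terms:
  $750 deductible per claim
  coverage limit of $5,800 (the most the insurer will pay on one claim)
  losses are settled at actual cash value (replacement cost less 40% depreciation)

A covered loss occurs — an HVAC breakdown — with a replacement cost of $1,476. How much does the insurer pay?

$135.60

At 40% depreciation, ACV = $1,476 − $590.40 = $885.60.
Less the $750 deductible: $885.60 − $750 = $135.60.
$135.60 ≤ $5,800, so the limit doesn't bind; insurer pays $135.60.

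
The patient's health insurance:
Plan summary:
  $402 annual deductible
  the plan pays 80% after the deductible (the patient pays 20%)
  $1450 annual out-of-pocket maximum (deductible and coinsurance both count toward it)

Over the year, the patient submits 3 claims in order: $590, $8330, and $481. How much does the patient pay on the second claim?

$1010.40

Claim 1 ($590): $402 finishes the deductible; $188 goes to coinsurance; 20% of $188 = $37.60. Patient owes $439.60 (running OOP $439.60).
Claim 2 ($8330): 20% coinsurance on $8330 = $1666. That would push OOP to $2105.60, over the $1450 cap, so patient pays $1450 − $439.60 = $1010.40.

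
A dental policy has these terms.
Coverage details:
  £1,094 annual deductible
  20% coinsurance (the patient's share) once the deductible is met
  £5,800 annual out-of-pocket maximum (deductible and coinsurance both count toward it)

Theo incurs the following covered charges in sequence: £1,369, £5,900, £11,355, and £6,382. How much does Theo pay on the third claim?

Claim 1 — £1,369: £1,094 finishes the deductible; £275 goes to coinsurance; patient's 20% is £55. Patient owes £1,149 (running OOP £1,149).
Claim 2 — £5,900: deductible already satisfied, so patient's share is 20% × £5,900 = £1,180. Patient owes £1,180 (running OOP £2,329).
Claim 3 — £11,355: deductible already satisfied, so patient's share is 20% × £11,355 = £2,271. Cost to patient: £2,271. OOP to date £4,600.

£2,271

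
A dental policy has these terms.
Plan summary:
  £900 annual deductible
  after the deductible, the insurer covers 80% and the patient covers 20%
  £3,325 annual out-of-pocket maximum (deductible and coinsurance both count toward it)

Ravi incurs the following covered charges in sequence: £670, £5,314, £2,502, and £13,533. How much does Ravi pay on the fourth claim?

Claim 1 — £670: entire amount goes to the deductible. Cost to patient: £670. OOP to date £670.
Claim 2 — £5,314: deductible takes £230, £5,084 remains; coinsurance £5,084 × 20% = £1,016.80. Patient pays £1,246.80; OOP now £1,916.80.
Claim 3 — £2,502: deductible already satisfied, so patient's share is 20% × £2,502 = £500.40. Cost to patient: £500.40. OOP to date £2,417.20.
Claim 4 — £13,533: 20% coinsurance on £13,533 = £2,706.60. Adding that to £2,417.20 gives £5,123.80, past the £3,325 cap; patient pays only £3,325 − £2,417.20 = £907.80.

£907.80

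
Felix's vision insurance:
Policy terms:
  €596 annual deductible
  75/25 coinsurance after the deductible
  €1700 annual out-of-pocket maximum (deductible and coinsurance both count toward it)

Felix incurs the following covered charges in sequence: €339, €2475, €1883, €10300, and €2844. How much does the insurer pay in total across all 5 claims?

€16141

Claim 1 — €339: fully absorbed by the deductible. Member pays €339; OOP now €339. Insurer: €339 − €339 = €0.
Claim 2 — €2475: deductible takes €257, €2218 remains; member's 25% is €554.50. Member owes €811.50 (running OOP €1150.50). Plan pays €2475 − €811.50 = €1663.50.
Claim 3 — €1883: deductible already satisfied, so member's share is 25% × €1883 = €470.75. Cost to member: €470.75. OOP to date €1621.25. Insurer: €1883 − €470.75 = €1412.25.
Claim 4 — €10300: deductible met; 25% of €10300 = €2575. OOP would hit €4196.25 > €1700, so the cap limits the member to €1700 − €1621.25 = €78.75. Insurer: €10300 − €78.75 = €10221.25.
Claim 5 — €2844: deductible met; 25% of €2844 = €711. OOP would hit €2411 > €1700, so the cap limits the member to €1700 − €1700 = €0. Plan pays €2844 − €0 = €2844.
Insurer total: €0 + €1663.50 + €1412.25 + €10221.25 + €2844 = €16141.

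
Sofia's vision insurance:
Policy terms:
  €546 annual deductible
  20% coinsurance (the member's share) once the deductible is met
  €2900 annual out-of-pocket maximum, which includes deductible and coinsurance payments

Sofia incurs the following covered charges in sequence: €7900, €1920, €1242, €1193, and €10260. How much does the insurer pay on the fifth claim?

€10247.80

Claim 1 — €7900: €546 finishes the deductible; €7354 goes to coinsurance; member's 20% is €1470.80. Member owes €2016.80 (running OOP €2016.80). Insurer: €7900 − €2016.80 = €5883.20.
Claim 2 — €1920: deductible already satisfied, so member's share is 20% × €1920 = €384. Member owes €384 (running OOP €2400.80). Insurer: €1920 − €384 = €1536.
Claim 3 — €1242: 20% coinsurance on €1242 = €248.40. Member pays €248.40; OOP now €2649.20. Plan pays €1242 − €248.40 = €993.60.
Claim 4 — €1193: deductible met; 20% of €1193 = €238.60. Cost to member: €238.60. OOP to date €2887.80. Insurer: €1193 − €238.60 = €954.40.
Claim 5 — €10260: deductible already satisfied, so member's share is 20% × €10260 = €2052. That would push OOP to €4939.80, over the €2900 cap, so member pays €2900 − €2887.80 = €12.20. Insurer: €10260 − €12.20 = €10247.80.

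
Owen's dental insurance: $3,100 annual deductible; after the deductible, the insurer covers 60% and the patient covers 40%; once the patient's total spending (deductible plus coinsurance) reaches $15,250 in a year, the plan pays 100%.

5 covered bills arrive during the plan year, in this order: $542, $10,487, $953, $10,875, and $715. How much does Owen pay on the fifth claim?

$286

Claim 1 ($542): fully absorbed by the deductible. Patient owes $542 (running OOP $542).
Claim 2 ($10,487): $2,558 finishes the deductible; $7,929 goes to coinsurance; coinsurance $7,929 × 40% = $3,171.60. Cost to patient: $5,729.60. OOP to date $6,271.60.
Claim 3 ($953): deductible met; 40% of $953 = $381.20. Patient owes $381.20 (running OOP $6,652.80).
Claim 4 ($10,875): 40% coinsurance on $10,875 = $4,350. Patient pays $4,350; OOP now $11,002.80.
Claim 5 ($715): 40% coinsurance on $715 = $286. Patient pays $286; OOP now $11,288.80.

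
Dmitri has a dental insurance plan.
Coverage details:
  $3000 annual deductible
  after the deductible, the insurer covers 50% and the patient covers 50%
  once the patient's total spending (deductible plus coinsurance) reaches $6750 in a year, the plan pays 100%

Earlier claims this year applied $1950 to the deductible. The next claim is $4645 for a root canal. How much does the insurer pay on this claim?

$1950 of the $3000 deductible is already met, leaving $1050.
After the $1050 deductible portion, $4645 − $1050 = $3595 is subject to coinsurance.
Patient's 50% share of $3595 is $1797.50.
So the patient owes $1050 + $1797.50 = $2847.50 before any cap.
Year-to-date out-of-pocket becomes $1950 + $2847.50 = $4797.50, still under the $6750 maximum, so no cap applies.
The insurer covers the remainder: $4645 − $2847.50 = $1797.50.

$1797.50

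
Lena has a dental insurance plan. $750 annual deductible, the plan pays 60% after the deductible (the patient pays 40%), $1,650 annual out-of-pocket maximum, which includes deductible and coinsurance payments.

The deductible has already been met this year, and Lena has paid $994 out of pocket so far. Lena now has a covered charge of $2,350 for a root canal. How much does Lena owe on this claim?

$656

The deductible is already satisfied, so the full bill goes to coinsurance.
Patient's 40% share of $2,350 is $940.
Year-to-date out-of-pocket would reach $994 + $940 = $1,934, above the $1,650 maximum, so the patient pays only $1,650 − $994 = $656.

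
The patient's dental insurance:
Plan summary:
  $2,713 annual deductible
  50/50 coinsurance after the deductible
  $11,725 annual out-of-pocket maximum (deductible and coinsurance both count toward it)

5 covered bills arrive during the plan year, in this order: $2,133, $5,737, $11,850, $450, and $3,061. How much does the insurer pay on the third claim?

Claim 1 — $2,133: entire amount goes to the deductible. Cost to patient: $2,133. OOP to date $2,133. Insurer: $2,133 − $2,133 = $0.
Claim 2 — $5,737: $580 finishes the deductible; $5,157 goes to coinsurance; 50% of $5,157 = $2,578.50. Patient pays $3,158.50; OOP now $5,291.50. Insurer: $5,737 − $3,158.50 = $2,578.50.
Claim 3 — $11,850: deductible met; 50% of $11,850 = $5,925. Patient pays $5,925; OOP now $11,216.50. Plan pays $11,850 − $5,925 = $5,925.

$5,925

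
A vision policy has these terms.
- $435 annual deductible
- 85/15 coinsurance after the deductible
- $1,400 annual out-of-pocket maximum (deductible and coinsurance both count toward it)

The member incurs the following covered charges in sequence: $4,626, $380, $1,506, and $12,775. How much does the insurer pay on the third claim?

Bill 1, $4,626: deductible takes $435, $4,191 remains; 15% of $4,191 = $628.65. Cost to member: $1,063.65. OOP to date $1,063.65. Plan pays $4,626 − $1,063.65 = $3,562.35.
Bill 2, $380: 15% coinsurance on $380 = $57. Member owes $57 (running OOP $1,120.65). Plan pays $380 − $57 = $323.
Bill 3, $1,506: deductible already satisfied, so member's share is 15% × $1,506 = $225.90. Cost to member: $225.90. OOP to date $1,346.55. Insurer: $1,506 − $225.90 = $1,280.10.

$1,280.10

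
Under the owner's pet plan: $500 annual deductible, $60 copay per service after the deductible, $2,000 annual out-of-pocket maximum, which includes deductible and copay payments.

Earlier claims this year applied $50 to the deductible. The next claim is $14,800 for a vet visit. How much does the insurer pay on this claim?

Deductible still to meet: $500 − $50 = $450.
After the $450 deductible portion, $14,800 − $450 = $14,350 is subject to the copay.
Copay on this service: $60.
That puts the owner's cost at $450 + $60 = $510 before any cap.
Cumulative spending $50 + $510 = $560 stays under the $2,000 maximum.
Insurer pays the balance: $14,800 − $510 = $14,290.

$14,290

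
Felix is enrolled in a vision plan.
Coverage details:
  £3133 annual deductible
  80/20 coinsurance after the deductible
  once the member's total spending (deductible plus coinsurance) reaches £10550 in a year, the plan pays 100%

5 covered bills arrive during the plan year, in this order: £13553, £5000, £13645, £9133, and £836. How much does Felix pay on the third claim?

Claim 1 — £13553: £3133 finishes the deductible; £10420 goes to coinsurance; coinsurance £10420 × 20% = £2084. Cost to member: £5217. OOP to date £5217.
Claim 2 — £5000: deductible met; 20% of £5000 = £1000. Member pays £1000; OOP now £6217.
Claim 3 — £13645: deductible already satisfied, so member's share is 20% × £13645 = £2729. Member owes £2729 (running OOP £8946).

£2729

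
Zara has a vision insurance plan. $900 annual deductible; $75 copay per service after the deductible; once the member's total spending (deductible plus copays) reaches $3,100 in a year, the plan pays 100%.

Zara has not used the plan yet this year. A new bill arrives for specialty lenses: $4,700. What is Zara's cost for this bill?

$975

The full $900 deductible is still open; $900 of this bill applies to it.
After the $900 deductible portion, $4,700 − $900 = $3,800 is subject to the copay.
Copay on this service: $75.
Member responsibility before any cap: $900 + $75 = $975.
Year-to-date out-of-pocket becomes $0 + $975 = $975, still under the $3,100 maximum, so no cap applies.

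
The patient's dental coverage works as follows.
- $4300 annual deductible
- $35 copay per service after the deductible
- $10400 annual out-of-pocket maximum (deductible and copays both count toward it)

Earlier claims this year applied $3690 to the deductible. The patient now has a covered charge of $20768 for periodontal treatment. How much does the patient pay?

$3690 of the $4300 deductible is already met, leaving $610.
The remaining $20158 (= $20768 − $610) moves to the copay.
Copay on this service: $35.
Patient responsibility before any cap: $610 + $35 = $645.
Cumulative spending $3690 + $645 = $4335 stays under the $10400 maximum.

$645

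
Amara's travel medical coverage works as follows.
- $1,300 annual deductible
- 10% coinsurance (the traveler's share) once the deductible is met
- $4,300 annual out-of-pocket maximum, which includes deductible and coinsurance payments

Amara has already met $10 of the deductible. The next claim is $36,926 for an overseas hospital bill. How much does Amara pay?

Deductible still to meet: $1,300 − $10 = $1,290.
That leaves $36,926 − $1,290 = $35,636 for coinsurance.
Traveler's 10% share of $35,636 is $3,563.60.
So the traveler owes $1,290 + $3,563.60 = $4,853.60 before any cap.
That would bring total out-of-pocket to $4,863.60, past the $4,300 cap. The traveler is capped at $4,300 − $10 = $4,290 on this claim.

$4,290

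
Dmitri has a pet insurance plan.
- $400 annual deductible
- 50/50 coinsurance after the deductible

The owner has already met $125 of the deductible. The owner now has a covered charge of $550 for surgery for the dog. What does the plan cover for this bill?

$125 of the $400 deductible is already met, leaving $275.
The remaining $275 (= $550 − $275) moves to coinsurance.
Coinsurance: $275 × 50% = $137.50.
So the owner owes $275 + $137.50 = $412.50.
The plan picks up $550 − $412.50 = $137.50.

$137.50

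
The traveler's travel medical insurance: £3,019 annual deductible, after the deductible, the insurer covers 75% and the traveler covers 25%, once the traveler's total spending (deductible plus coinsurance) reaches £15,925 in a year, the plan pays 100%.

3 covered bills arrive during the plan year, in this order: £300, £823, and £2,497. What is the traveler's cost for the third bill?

£2,046.25

Claim 1 (£300): fully absorbed by the deductible. Traveler pays £300; OOP now £300.
Claim 2 (£823): fully absorbed by the deductible. Traveler owes £823 (running OOP £1,123).
Claim 3 (£2,497): deductible takes £1,896, £601 remains; traveler's 25% is £150.25. Traveler pays £2,046.25; OOP now £3,169.25.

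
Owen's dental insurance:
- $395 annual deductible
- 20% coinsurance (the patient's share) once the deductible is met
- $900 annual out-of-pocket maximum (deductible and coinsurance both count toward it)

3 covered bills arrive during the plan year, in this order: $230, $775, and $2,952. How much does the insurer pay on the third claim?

$2,569

Claim 1 ($230): fully absorbed by the deductible. Patient pays $230; OOP now $230. Insurer: $230 − $230 = $0.
Claim 2 ($775): $165 to deductible, leaving $610; patient's 20% is $122. Patient owes $287 (running OOP $517). Insurer: $775 − $287 = $488.
Claim 3 ($2,952): deductible already satisfied, so patient's share is 20% × $2,952 = $590.40. That would push OOP to $1,107.40, over the $900 cap, so patient pays $900 − $517 = $383. Insurer: $2,952 − $383 = $2,569.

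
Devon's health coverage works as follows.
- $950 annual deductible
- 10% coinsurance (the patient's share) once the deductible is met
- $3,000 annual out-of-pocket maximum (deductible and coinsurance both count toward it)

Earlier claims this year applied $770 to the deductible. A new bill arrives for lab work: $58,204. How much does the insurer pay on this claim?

$770 of the $950 deductible is already met, leaving $180.
The remaining $58,024 (= $58,204 − $180) moves to coinsurance.
Patient's 10% share of $58,024 is $5,802.40.
That puts the patient's cost at $180 + $5,802.40 = $5,982.40 before any cap.
Year-to-date out-of-pocket would reach $770 + $5,982.40 = $6,752.40, above the $3,000 maximum, so the patient pays only $3,000 − $770 = $2,230.
Insurer pays the balance: $58,204 − $2,230 = $55,974.

$55,974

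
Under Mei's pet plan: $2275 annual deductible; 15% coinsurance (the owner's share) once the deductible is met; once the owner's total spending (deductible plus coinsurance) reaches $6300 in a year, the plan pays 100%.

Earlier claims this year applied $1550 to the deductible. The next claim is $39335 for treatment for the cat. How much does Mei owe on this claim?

$4750

Remaining deductible: $2275 − $1550 = $725.
The remaining $38610 (= $39335 − $725) moves to coinsurance.
Coinsurance: $38610 × 15% = $5791.50.
That puts the owner's cost at $725 + $5791.50 = $6516.50 before any cap.
Adding $6516.50 to the $1550 already spent would give $8066.50, which exceeds the $6300 cap; the owner pays just $6300 − $1550 = $4750.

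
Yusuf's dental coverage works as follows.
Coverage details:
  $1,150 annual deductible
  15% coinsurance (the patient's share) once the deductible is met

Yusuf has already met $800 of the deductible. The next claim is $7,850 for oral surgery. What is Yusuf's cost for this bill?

Remaining deductible: $1,150 − $800 = $350.
That leaves $7,850 − $350 = $7,500 for coinsurance.
15% of $7,500 = $1,125 falls to the patient.
So the patient owes $350 + $1,125 = $1,475.

$1,475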